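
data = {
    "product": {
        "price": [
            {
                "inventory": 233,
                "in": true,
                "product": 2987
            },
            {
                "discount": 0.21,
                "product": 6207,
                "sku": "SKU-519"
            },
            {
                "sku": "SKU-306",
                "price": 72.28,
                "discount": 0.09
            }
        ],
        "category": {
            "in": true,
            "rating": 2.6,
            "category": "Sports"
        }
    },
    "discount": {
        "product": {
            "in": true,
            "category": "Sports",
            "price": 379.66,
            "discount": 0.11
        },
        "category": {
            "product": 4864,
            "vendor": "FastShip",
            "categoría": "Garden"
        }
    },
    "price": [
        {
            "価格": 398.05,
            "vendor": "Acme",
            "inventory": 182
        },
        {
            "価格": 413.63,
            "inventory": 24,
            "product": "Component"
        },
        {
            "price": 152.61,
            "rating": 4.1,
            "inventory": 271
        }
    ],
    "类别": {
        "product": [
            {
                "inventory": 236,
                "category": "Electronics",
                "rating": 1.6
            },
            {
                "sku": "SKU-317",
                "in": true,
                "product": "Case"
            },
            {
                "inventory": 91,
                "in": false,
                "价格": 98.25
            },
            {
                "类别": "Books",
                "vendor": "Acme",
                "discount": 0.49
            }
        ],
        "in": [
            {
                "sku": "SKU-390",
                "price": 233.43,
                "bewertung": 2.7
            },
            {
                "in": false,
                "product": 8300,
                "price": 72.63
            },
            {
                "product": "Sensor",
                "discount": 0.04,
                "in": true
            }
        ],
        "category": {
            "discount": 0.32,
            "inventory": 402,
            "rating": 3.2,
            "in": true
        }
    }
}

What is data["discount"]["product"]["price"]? 379.66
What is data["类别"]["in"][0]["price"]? 233.43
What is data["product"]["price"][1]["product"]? 6207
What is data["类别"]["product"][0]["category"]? "Electronics"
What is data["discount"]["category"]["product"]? 4864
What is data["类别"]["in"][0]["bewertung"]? 2.7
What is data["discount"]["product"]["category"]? "Sports"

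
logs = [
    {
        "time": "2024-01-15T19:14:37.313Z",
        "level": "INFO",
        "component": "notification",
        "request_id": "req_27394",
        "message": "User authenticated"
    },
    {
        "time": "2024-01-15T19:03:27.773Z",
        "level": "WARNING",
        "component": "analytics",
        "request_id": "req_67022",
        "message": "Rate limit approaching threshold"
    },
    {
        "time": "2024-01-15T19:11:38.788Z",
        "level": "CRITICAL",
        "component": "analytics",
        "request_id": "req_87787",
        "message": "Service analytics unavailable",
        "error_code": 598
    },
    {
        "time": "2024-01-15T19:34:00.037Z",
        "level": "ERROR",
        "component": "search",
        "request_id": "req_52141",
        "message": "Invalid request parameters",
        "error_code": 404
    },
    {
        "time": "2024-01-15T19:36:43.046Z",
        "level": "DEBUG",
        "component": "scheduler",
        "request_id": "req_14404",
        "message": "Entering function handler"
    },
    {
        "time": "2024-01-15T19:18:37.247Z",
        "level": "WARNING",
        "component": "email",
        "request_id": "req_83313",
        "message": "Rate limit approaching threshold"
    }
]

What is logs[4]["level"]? "DEBUG"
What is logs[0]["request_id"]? "req_27394"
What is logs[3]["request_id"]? "req_52141"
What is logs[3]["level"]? "ERROR"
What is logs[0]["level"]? "INFO"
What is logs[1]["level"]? "WARNING"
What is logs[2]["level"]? "CRITICAL"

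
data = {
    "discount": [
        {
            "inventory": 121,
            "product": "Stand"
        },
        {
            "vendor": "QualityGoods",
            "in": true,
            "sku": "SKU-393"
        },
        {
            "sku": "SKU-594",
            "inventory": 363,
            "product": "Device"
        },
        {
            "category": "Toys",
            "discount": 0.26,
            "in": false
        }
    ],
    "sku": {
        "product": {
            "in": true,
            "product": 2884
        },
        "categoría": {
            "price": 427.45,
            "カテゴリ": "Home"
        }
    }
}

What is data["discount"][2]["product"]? "Device"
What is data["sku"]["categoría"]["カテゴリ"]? "Home"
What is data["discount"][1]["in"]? True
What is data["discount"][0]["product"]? "Stand"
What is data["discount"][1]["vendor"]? "QualityGoods"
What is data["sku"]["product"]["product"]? 2884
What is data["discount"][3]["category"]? "Toys"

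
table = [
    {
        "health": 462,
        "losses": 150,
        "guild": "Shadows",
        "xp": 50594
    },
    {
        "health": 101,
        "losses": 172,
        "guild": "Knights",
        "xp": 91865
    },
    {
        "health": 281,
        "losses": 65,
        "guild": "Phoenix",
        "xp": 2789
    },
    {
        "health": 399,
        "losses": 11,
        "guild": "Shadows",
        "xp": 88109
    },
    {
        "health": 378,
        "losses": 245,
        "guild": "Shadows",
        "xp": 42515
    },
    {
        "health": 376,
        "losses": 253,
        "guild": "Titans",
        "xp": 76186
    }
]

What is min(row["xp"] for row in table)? 2789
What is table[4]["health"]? 378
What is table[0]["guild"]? "Shadows"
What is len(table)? 6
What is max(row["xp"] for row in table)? 91865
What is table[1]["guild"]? "Knights"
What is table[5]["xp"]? 76186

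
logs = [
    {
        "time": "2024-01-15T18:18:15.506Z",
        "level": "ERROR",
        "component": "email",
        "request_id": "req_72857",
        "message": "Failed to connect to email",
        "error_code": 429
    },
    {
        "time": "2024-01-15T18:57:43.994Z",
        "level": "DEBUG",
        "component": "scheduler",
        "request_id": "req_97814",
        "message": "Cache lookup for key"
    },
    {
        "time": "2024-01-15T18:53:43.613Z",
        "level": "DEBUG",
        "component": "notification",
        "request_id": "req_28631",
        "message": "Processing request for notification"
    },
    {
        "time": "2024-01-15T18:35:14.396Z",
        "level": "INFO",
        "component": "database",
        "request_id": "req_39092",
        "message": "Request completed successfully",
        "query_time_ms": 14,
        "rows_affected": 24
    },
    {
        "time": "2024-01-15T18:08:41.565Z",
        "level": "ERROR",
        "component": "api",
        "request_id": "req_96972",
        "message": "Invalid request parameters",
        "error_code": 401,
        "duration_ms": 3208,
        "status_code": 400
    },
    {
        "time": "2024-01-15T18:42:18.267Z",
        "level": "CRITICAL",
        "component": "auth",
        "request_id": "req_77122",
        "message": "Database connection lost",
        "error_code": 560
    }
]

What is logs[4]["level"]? "ERROR"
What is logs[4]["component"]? "api"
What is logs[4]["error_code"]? 401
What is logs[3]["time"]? "2024-01-15T18:35:14.396Z"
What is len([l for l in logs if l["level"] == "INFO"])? 1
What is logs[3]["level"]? "INFO"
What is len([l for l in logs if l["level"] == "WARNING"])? 0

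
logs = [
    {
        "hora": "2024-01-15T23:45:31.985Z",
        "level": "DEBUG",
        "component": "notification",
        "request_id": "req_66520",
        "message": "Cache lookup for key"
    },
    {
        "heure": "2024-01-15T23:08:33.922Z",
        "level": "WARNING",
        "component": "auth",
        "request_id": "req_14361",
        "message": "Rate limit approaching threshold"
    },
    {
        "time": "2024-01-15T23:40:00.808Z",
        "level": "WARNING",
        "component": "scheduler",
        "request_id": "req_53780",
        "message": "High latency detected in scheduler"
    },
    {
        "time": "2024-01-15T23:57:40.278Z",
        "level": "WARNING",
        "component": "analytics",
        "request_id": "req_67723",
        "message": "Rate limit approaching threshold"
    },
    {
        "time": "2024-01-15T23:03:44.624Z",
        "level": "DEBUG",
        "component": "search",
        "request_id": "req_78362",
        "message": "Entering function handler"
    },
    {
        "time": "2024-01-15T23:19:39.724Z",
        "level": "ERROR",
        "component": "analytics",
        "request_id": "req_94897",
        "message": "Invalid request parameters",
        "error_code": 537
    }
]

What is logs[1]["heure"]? "2024-01-15T23:08:33.922Z"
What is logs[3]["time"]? "2024-01-15T23:57:40.278Z"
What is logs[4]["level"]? "DEBUG"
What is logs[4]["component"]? "search"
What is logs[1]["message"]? "Rate limit approaching threshold"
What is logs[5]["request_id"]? "req_94897"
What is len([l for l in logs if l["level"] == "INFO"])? 0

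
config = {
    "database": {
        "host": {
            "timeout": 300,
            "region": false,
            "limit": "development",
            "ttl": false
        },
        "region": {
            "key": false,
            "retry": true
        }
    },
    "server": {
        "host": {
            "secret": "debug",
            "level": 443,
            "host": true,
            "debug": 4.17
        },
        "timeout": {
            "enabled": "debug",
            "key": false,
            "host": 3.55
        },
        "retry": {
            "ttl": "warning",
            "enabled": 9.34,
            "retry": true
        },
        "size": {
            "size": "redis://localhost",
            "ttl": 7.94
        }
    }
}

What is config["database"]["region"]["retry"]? True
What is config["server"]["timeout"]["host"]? 3.55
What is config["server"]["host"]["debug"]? 4.17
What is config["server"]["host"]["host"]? True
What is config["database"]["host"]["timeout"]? 300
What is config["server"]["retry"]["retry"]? True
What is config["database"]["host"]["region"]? False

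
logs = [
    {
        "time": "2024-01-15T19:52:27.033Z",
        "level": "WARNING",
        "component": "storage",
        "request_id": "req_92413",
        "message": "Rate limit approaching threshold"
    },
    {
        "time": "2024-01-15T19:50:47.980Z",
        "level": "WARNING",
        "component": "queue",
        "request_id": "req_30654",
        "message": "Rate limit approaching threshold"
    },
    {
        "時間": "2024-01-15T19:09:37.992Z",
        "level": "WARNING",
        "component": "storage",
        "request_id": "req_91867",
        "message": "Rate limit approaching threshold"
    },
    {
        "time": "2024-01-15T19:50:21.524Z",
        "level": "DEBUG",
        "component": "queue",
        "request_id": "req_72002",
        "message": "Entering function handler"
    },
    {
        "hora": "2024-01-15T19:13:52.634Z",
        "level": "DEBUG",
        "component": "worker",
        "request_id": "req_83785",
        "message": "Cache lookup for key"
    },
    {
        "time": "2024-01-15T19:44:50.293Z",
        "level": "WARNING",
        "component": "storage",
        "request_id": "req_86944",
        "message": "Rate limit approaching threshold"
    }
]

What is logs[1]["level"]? "WARNING"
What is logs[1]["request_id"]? "req_30654"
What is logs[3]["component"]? "queue"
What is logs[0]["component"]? "storage"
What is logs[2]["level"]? "WARNING"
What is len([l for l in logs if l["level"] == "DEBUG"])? 2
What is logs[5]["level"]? "WARNING"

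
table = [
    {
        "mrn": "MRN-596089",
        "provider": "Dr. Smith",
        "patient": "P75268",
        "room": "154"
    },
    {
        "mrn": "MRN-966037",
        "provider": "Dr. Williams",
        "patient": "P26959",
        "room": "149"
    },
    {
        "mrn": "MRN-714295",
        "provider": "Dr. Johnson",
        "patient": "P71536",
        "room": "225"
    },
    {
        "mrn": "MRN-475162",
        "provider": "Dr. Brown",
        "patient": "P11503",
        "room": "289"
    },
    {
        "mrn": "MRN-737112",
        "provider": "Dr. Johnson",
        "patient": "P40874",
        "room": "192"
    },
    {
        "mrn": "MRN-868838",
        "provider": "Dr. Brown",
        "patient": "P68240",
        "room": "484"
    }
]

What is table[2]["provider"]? "Dr. Johnson"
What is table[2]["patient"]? "P71536"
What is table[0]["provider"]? "Dr. Smith"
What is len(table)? 6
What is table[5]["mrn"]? "MRN-868838"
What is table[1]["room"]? "149"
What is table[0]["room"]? "154"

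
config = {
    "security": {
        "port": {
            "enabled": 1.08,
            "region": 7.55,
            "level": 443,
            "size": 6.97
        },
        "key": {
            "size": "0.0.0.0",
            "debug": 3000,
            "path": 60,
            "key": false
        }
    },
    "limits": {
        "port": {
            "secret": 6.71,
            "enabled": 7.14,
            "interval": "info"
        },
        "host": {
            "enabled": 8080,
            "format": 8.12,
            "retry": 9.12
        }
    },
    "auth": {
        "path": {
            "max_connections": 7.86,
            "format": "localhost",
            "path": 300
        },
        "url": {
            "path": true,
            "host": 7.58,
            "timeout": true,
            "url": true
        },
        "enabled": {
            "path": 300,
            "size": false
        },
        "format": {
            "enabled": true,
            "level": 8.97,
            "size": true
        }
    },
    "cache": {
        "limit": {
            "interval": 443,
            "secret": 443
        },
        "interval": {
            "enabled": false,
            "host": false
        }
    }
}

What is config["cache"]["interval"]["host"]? False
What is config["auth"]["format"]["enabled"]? True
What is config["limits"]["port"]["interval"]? "info"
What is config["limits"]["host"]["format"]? 8.12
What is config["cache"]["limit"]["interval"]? 443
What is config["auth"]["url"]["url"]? True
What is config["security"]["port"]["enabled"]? 1.08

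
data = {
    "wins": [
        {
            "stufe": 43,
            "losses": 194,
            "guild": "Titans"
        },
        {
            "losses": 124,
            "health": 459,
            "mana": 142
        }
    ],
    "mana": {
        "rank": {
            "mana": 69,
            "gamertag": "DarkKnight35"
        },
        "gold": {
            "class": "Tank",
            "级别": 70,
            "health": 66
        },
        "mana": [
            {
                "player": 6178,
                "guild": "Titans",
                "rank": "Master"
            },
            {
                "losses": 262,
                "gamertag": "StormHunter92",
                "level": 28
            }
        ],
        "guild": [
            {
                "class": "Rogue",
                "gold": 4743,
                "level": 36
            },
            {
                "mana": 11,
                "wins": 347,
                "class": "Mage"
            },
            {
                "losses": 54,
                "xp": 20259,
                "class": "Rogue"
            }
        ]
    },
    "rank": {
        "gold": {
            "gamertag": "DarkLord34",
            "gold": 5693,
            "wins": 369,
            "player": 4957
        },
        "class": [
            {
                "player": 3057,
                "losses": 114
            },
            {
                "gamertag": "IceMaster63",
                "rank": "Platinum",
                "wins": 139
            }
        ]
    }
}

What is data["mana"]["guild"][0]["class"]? "Rogue"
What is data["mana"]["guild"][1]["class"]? "Mage"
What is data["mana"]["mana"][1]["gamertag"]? "StormHunter92"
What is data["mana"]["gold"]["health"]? 66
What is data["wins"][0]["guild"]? "Titans"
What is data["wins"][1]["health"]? 459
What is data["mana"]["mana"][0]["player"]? 6178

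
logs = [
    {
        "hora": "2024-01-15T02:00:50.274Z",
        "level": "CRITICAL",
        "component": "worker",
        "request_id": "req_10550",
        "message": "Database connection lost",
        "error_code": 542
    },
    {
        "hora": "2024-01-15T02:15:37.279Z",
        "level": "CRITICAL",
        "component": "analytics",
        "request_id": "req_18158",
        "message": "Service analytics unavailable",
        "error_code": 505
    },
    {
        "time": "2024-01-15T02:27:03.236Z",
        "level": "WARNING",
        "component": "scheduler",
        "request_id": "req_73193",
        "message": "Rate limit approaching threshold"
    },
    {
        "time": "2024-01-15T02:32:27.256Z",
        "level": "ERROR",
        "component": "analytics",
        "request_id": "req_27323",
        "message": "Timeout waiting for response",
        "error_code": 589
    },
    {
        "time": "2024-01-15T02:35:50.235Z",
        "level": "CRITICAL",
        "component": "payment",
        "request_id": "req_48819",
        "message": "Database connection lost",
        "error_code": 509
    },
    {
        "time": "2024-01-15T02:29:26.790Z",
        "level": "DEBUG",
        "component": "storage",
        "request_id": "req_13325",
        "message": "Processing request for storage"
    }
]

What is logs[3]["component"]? "analytics"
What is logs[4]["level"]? "CRITICAL"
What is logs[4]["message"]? "Database connection lost"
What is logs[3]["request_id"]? "req_27323"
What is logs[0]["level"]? "CRITICAL"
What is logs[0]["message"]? "Database connection lost"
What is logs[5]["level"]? "DEBUG"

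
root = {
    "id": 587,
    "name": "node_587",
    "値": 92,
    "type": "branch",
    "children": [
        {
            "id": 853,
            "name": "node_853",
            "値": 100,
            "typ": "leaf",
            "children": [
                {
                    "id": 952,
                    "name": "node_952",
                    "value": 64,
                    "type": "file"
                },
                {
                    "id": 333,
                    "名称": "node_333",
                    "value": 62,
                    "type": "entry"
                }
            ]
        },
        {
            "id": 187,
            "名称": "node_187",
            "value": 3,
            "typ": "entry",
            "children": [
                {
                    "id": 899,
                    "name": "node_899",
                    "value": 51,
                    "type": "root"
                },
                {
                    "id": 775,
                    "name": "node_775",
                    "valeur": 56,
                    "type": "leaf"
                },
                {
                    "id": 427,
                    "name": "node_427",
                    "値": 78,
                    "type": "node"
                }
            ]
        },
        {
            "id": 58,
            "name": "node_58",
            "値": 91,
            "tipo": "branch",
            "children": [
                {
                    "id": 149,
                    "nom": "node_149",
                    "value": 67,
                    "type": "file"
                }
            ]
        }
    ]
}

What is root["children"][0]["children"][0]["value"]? 64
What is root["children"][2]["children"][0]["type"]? "file"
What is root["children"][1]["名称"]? "node_187"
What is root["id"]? 587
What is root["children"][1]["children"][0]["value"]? 51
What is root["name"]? "node_587"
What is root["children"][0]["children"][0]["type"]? "file"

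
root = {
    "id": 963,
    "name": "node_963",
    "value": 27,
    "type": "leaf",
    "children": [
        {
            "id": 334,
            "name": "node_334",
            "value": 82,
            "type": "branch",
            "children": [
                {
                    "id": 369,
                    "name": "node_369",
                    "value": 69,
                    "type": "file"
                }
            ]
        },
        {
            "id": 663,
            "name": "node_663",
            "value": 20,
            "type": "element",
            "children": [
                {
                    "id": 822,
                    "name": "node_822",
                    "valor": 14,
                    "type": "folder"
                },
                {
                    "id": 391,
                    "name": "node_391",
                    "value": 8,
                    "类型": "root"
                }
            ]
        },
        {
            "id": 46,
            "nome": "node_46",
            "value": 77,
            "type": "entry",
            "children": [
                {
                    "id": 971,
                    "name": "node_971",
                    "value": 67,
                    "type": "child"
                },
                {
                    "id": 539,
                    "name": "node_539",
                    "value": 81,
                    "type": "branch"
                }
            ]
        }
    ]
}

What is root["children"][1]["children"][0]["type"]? "folder"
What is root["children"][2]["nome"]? "node_46"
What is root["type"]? "leaf"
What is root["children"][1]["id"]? 663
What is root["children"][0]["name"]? "node_334"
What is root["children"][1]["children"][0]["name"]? "node_822"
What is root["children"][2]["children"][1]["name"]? "node_539"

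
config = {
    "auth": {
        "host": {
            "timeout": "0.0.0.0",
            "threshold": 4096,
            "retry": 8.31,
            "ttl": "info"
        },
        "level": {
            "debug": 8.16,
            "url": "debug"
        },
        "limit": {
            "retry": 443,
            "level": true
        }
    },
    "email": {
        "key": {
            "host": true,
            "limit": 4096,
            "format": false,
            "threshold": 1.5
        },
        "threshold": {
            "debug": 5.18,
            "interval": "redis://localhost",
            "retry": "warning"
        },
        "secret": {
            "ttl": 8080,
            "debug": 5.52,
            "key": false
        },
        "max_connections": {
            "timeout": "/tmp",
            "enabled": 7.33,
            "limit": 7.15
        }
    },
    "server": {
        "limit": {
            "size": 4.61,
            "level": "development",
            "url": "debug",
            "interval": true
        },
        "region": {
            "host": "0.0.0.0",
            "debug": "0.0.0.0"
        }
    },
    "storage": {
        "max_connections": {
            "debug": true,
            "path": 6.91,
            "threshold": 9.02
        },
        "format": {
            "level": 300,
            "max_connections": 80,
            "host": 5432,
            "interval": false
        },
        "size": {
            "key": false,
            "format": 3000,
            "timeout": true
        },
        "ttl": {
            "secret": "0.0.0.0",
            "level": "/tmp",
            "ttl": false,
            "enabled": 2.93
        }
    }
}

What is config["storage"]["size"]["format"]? 3000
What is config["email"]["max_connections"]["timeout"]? "/tmp"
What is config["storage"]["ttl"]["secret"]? "0.0.0.0"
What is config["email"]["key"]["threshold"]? 1.5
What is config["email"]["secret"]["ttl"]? 8080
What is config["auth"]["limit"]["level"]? True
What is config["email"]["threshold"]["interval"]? "redis://localhost"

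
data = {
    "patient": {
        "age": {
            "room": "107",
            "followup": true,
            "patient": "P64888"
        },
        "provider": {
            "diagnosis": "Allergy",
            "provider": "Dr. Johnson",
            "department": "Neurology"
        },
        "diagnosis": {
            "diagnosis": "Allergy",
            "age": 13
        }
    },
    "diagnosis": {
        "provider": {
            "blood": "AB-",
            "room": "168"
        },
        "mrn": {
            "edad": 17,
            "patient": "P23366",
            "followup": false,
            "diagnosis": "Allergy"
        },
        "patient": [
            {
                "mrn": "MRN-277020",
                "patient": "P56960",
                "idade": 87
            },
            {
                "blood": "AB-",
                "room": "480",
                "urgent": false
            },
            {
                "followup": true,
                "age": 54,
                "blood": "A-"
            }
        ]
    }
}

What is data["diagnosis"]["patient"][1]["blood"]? "AB-"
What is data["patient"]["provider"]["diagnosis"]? "Allergy"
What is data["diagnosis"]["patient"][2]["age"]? 54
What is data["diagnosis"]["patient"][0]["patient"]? "P56960"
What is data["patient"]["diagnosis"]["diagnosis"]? "Allergy"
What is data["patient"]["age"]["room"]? "107"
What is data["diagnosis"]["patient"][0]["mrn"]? "MRN-277020"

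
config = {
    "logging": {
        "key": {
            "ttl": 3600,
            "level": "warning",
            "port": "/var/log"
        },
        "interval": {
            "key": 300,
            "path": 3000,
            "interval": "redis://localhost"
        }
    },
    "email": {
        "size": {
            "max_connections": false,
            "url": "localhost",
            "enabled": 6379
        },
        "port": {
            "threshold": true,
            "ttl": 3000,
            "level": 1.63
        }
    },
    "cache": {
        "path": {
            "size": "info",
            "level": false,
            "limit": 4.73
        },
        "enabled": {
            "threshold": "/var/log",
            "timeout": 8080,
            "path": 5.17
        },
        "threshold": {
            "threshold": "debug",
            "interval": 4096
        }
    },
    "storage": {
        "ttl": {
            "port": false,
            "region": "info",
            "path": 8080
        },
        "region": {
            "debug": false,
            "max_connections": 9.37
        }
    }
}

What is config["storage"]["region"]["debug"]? False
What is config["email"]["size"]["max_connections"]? False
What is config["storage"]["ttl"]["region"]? "info"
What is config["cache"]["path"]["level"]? False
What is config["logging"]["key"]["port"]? "/var/log"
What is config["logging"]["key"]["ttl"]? 3600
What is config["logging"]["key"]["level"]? "warning"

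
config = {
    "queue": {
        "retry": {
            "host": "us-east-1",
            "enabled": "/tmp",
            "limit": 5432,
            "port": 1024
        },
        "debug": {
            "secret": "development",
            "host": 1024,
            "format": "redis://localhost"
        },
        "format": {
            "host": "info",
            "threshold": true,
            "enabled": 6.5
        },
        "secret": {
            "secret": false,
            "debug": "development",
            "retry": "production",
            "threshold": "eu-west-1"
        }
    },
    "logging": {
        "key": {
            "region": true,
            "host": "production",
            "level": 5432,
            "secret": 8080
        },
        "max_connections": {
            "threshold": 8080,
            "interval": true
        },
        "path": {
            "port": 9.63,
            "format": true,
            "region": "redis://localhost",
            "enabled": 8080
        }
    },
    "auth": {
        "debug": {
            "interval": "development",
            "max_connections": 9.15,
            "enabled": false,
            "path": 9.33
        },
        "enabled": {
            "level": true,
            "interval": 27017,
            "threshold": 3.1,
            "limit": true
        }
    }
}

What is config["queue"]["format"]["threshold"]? True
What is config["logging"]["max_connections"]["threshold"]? 8080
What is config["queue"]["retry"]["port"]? 1024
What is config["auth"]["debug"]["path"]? 9.33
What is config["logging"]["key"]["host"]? "production"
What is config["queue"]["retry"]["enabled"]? "/tmp"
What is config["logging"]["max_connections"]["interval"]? True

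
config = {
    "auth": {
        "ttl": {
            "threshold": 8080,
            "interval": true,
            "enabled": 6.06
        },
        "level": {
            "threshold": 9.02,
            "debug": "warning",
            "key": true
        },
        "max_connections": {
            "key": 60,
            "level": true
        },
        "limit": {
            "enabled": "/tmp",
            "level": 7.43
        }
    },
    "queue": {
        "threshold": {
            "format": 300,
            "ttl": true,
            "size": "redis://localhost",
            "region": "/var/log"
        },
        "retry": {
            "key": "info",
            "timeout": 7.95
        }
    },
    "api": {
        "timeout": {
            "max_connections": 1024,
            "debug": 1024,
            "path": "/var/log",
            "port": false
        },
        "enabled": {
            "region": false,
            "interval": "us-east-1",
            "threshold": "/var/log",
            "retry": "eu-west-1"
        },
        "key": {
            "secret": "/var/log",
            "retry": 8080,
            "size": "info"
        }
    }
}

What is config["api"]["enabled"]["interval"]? "us-east-1"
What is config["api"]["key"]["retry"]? 8080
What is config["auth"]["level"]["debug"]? "warning"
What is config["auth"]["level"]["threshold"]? 9.02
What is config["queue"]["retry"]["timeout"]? 7.95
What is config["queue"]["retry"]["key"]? "info"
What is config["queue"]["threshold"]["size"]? "redis://localhost"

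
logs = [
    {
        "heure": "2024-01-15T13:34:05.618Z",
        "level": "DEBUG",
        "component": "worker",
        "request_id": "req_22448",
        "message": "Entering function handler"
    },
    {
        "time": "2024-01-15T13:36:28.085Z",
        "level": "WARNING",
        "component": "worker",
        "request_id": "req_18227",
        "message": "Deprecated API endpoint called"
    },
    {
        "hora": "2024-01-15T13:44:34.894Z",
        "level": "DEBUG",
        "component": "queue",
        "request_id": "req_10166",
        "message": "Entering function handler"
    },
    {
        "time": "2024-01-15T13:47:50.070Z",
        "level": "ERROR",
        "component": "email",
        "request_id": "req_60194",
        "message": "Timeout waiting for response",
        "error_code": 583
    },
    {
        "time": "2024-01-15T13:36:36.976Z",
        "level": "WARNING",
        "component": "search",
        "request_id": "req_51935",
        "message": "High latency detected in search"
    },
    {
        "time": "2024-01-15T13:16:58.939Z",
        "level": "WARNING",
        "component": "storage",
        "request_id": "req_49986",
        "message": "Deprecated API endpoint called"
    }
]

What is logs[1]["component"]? "worker"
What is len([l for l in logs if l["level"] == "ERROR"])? 1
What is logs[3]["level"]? "ERROR"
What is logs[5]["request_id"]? "req_49986"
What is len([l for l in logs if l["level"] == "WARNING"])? 3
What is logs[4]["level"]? "WARNING"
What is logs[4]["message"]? "High latency detected in search"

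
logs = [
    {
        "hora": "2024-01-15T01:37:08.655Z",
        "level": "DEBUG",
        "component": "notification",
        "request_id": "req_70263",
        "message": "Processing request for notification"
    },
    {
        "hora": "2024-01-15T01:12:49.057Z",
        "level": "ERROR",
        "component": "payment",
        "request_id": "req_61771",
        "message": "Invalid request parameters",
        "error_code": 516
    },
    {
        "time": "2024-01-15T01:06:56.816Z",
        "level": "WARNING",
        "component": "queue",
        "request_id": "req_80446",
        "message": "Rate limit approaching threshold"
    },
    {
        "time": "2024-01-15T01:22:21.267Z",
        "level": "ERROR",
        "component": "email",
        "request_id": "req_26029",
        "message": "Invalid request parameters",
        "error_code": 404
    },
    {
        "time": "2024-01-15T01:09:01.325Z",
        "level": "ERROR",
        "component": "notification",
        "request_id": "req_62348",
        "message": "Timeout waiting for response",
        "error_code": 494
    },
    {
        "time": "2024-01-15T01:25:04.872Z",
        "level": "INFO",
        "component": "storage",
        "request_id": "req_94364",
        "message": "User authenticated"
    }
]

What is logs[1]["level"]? "ERROR"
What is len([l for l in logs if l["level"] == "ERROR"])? 3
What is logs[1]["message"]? "Invalid request parameters"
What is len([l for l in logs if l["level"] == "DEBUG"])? 1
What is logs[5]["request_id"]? "req_94364"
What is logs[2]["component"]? "queue"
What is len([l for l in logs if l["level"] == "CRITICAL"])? 0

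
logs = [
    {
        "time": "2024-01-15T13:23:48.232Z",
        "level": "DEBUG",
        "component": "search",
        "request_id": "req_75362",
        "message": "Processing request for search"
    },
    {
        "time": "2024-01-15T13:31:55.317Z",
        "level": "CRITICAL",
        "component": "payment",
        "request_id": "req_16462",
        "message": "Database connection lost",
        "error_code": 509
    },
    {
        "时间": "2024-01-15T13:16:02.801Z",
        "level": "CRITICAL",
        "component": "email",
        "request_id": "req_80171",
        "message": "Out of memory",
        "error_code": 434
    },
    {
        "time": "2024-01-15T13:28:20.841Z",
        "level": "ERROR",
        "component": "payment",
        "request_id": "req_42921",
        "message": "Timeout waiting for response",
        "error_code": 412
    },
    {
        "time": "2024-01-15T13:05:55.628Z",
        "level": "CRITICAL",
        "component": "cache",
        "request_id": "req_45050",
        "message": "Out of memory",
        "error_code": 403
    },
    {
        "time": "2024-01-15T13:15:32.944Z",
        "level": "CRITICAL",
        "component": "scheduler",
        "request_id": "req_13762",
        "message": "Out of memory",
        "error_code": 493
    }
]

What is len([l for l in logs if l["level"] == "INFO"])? 0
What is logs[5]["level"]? "CRITICAL"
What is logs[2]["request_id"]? "req_80171"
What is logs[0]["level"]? "DEBUG"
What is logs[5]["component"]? "scheduler"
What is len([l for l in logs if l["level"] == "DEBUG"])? 1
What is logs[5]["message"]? "Out of memory"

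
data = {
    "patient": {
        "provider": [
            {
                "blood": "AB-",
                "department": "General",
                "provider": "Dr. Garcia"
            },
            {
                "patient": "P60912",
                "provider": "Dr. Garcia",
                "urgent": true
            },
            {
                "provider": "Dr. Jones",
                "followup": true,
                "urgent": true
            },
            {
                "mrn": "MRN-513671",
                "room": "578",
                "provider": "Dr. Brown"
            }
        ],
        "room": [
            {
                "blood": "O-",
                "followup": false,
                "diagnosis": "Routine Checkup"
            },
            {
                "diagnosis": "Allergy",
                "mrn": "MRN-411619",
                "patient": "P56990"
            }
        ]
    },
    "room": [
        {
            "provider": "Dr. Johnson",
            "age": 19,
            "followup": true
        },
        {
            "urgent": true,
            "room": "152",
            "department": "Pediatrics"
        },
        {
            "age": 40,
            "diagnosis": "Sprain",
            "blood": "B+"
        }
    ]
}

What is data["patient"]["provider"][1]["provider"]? "Dr. Garcia"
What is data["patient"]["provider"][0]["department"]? "General"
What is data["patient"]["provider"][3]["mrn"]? "MRN-513671"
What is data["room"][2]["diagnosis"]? "Sprain"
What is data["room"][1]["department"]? "Pediatrics"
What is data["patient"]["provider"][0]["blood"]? "AB-"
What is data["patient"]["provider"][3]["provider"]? "Dr. Brown"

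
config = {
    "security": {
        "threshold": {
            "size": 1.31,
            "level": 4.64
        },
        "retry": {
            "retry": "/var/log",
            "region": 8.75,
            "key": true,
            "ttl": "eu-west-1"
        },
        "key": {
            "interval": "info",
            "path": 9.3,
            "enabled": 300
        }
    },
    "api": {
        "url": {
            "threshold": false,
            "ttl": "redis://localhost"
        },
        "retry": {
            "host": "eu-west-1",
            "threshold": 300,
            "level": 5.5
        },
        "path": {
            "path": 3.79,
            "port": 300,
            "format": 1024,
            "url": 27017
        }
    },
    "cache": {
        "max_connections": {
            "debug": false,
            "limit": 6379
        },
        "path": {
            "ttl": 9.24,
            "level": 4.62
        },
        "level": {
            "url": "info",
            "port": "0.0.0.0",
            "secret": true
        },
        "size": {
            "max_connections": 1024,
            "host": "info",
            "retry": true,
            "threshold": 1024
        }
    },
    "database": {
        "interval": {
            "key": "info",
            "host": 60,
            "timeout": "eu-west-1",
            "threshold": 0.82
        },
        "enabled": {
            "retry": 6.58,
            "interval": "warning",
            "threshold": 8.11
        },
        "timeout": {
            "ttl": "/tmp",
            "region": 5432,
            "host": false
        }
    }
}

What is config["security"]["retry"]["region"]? 8.75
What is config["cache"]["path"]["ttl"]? 9.24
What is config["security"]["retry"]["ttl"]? "eu-west-1"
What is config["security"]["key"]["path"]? 9.3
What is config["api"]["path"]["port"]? 300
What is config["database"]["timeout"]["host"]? False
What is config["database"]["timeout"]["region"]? 5432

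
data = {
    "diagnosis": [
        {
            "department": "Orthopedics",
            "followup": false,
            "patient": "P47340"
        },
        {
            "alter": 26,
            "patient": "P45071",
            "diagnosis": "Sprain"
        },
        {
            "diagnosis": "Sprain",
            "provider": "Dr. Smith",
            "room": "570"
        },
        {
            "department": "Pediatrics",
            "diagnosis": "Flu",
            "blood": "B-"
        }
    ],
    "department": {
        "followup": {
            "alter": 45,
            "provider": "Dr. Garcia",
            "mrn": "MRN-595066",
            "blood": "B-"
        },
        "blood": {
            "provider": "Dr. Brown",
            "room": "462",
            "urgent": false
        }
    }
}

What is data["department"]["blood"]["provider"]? "Dr. Brown"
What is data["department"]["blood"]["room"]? "462"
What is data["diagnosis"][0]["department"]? "Orthopedics"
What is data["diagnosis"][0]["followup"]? False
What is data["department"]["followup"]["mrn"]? "MRN-595066"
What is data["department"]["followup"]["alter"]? 45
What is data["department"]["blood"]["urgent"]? False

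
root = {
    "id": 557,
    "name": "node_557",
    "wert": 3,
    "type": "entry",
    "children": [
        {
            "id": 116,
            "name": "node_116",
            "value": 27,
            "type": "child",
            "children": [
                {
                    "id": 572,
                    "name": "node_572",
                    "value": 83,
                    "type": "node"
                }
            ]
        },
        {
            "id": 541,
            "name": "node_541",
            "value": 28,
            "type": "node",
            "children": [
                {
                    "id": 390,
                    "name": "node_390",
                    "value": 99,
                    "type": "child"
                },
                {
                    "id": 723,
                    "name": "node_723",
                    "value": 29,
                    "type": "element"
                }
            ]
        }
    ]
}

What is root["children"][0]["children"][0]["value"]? 83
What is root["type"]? "entry"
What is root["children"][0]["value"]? 27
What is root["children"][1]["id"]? 541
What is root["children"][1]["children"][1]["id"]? 723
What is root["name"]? "node_557"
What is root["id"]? 557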